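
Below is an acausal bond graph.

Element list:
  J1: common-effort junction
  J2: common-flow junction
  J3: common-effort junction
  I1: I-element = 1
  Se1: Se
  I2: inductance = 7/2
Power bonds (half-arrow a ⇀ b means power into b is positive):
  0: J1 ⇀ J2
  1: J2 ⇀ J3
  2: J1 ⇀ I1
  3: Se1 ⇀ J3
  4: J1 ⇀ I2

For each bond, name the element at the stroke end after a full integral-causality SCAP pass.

b0 |J1
b1 |J2
b2 |I1
b3 |J3
b4 |I2

bond 3 |J3  (Se1: effort source, stroke at far end)
bond 1 |J2  (common-e at J3 fixed by 3)
bond 0 |J1  (only one flow-in slot at J2)
bond 2 |I1  (J1 effort already set via bond 0)
bond 4 |I2  (common-e at J1 fixed by 0)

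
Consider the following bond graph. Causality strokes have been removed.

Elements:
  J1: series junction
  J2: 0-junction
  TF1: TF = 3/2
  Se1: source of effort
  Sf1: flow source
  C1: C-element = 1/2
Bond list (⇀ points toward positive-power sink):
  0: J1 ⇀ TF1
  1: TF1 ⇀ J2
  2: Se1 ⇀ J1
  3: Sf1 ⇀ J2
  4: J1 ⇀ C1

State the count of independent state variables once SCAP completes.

β2 |J1  (Se1 fixes effort; stroke away)
β3 |Sf1  (Sf1 fixes flow; stroke at Sf1)
β1 |J2  (closing 0-jn rule on J2)
β0 |TF1  (TF TF1: opposite of bond 1)
β4 |J1  (common-f at J1 fixed by 0)

1  (C1 all integral)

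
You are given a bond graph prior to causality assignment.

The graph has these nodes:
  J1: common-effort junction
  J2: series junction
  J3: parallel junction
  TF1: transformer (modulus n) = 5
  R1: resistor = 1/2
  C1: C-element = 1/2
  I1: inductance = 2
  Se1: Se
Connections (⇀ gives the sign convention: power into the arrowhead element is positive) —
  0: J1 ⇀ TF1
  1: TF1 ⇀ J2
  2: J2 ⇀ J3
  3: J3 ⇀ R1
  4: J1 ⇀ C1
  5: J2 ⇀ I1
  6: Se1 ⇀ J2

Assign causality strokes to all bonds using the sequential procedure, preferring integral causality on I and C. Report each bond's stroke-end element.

#6 →J2  (Se1 fixes effort; stroke away)
#4 →J1  (prefer integral on C1)
#0 →TF1  (0-jn J1 has e-setter on 4)
#1 →J2  (through TF1, causality passes straight; one stroke at TF1)
#5 →I1  (I1 integral (f out))
#2 →J2  (common-f at J2 fixed by 5)
#3 →J3  (J3 needs exactly one e-in)

#0 →TF1
#1 →J2
#2 →J2
#3 →J3
#4 →J1
#5 →I1
#6 →J2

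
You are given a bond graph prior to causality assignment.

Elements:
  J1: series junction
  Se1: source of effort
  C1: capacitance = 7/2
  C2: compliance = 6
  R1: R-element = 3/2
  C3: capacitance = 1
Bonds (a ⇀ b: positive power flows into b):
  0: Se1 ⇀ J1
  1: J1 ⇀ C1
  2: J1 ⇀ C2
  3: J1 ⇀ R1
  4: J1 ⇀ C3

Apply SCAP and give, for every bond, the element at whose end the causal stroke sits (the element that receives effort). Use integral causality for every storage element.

b0 stroke→J1  (Se1: effort source, stroke at far end)
b1 stroke→J1  (C1 outputs effort q/C1)
b2 stroke→J1  (C2 outputs effort q/C2)
b4 stroke→J1  (C3: C, integral causality)
b3 stroke→R1  (J1: last free bond brings flow in)

β0 |J1
β1 |J1
β2 |J1
β3 |R1
β4 |J1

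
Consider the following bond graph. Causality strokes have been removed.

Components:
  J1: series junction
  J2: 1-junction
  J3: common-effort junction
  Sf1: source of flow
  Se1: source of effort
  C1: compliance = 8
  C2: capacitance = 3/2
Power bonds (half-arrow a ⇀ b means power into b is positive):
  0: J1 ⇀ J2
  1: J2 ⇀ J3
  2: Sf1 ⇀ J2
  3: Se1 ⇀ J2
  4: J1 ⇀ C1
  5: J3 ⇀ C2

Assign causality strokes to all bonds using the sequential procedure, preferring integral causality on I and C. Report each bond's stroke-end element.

#2 |Sf1  (source Sf1 imposes f)
#3 |J2  (Se1 (Se) sets effort on bond)
#0 |J2  (common-f at J2 fixed by 2)
#1 |J2  (1-jn J2 has f-setter on 2)
#5 |J3  (J3: last free bond brings effort in)
#4 |J1  (1-jn J1 has f-setter on 0)

#0 |J2
#1 |J2
#2 |Sf1
#3 |J2
#4 |J1
#5 |J3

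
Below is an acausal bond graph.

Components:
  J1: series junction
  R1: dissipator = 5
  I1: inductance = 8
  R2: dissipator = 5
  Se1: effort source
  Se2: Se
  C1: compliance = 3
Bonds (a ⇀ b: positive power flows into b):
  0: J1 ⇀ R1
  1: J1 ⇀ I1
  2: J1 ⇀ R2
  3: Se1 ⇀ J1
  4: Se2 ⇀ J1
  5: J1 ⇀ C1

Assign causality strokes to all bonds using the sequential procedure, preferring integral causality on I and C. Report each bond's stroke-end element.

β0 |J1
β1 |I1
β2 |J1
β3 |J1
β4 |J1
β5 |J1

bond 3 stroke at J1  (Se1 (Se) sets effort on bond)
bond 4 stroke at J1  (Se2 fixes effort; stroke away)
bond 1 stroke at I1  (I1: I, integral causality)
bond 0 stroke at J1  (J1: bond 1 brought flow, rest push out)
bond 2 stroke at J1  (J1 flow already set via bond 1)
bond 5 stroke at J1  (common-f at J1 fixed by 1)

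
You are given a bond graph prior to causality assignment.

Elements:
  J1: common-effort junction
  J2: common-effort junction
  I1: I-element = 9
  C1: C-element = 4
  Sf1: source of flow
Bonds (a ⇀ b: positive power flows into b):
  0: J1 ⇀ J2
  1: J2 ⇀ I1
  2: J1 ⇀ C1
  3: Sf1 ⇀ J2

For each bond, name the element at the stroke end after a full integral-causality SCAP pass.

β0 stroke→J2
β1 stroke→I1
β2 stroke→J1
β3 stroke→Sf1

#3 →Sf1  (source Sf1 imposes f)
#1 →I1  (I1 outputs flow p/I1)
#0 →J2  (J2: last free bond brings effort in)
#2 →J1  (J1: last free bond brings effort in)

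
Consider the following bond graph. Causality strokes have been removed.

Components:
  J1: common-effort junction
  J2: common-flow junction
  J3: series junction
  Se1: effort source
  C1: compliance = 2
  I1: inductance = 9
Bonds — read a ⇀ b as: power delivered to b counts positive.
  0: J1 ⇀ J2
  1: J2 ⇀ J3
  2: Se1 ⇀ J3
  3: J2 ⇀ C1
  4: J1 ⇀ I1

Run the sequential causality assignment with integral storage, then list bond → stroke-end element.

bond 2 →J3  (Se1 (Se) sets effort on bond)
bond 1 →J2  (J3: last free bond brings flow in)
bond 3 →J2  (C1: C, integral causality)
bond 0 →J1  (only one flow-in slot at J2)
bond 4 →I1  (common-e at J1 fixed by 0)

bond 0 stroke→J1
bond 1 stroke→J2
bond 2 stroke→J3
bond 3 stroke→J2
bond 4 stroke→I1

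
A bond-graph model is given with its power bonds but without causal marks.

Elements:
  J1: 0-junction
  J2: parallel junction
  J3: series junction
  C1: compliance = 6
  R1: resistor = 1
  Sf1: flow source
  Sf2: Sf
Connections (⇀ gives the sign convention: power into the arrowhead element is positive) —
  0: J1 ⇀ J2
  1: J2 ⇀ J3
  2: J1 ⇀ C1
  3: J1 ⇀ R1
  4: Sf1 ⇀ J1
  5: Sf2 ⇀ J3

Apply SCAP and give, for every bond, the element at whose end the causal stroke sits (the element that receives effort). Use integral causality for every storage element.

b0 →J2
b1 →J3
b2 →J1
b3 →R1
b4 →Sf1
b5 →Sf2

β4 stroke→Sf1  (source Sf1 imposes f)
β5 stroke→Sf2  (Sf2 fixes flow; stroke at Sf2)
β1 stroke→J3  (J3: bond 5 brought flow, rest push out)
β0 stroke→J2  (closing 0-jn rule on J2)
β2 stroke→J1  (C1 integral (e out))
β3 stroke→R1  (J1: bond 2 brought effort, rest push out)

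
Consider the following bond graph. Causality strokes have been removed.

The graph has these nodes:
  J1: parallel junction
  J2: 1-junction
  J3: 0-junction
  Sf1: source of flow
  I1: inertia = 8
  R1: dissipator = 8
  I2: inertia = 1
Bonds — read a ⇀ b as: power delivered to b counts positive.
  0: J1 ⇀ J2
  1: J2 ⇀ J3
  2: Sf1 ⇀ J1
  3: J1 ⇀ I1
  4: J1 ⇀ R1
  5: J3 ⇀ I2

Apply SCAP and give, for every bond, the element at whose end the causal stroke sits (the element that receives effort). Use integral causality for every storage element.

β0 |J2
β1 |J3
β2 |Sf1
β3 |I1
β4 |J1
β5 |I2

β2 stroke→Sf1  (source Sf1 imposes f)
β3 stroke→I1  (I1 outputs flow p/I1)
β5 stroke→I2  (I2: I, integral causality)
β1 stroke→J3  (J3 needs exactly one e-in)
β0 stroke→J2  (common-f at J2 fixed by 1)
β4 stroke→J1  (J1: last free bond brings effort in)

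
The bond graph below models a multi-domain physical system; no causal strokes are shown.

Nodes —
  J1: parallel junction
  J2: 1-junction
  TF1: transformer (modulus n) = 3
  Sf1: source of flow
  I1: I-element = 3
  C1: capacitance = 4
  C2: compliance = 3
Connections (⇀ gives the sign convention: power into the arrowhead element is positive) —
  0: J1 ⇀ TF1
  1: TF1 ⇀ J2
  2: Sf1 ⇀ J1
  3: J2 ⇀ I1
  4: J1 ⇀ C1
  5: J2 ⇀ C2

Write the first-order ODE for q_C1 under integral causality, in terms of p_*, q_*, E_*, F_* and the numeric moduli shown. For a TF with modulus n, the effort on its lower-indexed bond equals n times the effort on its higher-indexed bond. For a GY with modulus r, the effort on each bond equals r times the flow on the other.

dq_C1/dt = F_Sf1 - p_I1/9

b2 stroke→Sf1  (source Sf1 imposes f)
b3 stroke→I1  (I1: I, integral causality)
b1 stroke→J2  (common-f at J2 fixed by 3)
b5 stroke→J2  (J2 flow already set via bond 3)
b0 stroke→TF1  (TF TF1: opposite of bond 1)
b4 stroke→J1  (only one effort-in slot at J1)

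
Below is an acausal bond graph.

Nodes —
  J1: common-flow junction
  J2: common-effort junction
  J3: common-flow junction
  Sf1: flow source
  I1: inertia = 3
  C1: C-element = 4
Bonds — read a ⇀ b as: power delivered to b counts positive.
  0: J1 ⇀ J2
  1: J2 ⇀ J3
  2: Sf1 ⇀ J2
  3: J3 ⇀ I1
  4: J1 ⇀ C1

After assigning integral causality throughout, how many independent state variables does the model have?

bond 2 →Sf1  (Sf1 fixes flow; stroke at Sf1)
bond 3 →I1  (I1 outputs flow p/I1)
bond 1 →J3  (common-f at J3 fixed by 3)
bond 0 →J2  (J2 needs exactly one e-in)
bond 4 →J1  (common-f at J1 fixed by 0)

2  (C1, I1 all integral)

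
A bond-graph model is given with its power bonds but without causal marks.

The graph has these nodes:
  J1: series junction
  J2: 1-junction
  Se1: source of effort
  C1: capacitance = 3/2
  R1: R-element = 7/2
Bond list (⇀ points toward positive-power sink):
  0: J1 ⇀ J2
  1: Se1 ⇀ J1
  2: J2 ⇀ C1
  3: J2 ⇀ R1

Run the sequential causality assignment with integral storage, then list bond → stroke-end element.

bond 0 stroke→J2
bond 1 stroke→J1
bond 2 stroke→J2
bond 3 stroke→R1

β1 |J1  (Se1 fixes effort; stroke away)
β0 |J2  (only one flow-in slot at J1)
β2 |J2  (C1 integral (e out))
β3 |R1  (only one flow-in slot at J2)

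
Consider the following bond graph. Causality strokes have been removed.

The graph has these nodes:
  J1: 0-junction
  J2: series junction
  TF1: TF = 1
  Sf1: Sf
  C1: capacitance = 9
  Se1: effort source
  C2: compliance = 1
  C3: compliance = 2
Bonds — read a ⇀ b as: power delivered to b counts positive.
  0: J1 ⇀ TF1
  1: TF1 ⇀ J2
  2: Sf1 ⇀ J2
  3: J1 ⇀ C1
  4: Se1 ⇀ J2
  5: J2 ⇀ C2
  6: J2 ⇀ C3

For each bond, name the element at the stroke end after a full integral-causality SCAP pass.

bond 2 |Sf1  (source Sf1 imposes f)
bond 4 |J2  (Se1: effort source, stroke at far end)
bond 1 |J2  (common-f at J2 fixed by 2)
bond 5 |J2  (J2: bond 2 brought flow, rest push out)
bond 6 |J2  (common-f at J2 fixed by 2)
bond 0 |TF1  (TF1 one-in-one-out from 1)
bond 3 |J1  (J1: last free bond brings effort in)

b0 |TF1
b1 |J2
b2 |Sf1
b3 |J1
b4 |J2
b5 |J2
b6 |J2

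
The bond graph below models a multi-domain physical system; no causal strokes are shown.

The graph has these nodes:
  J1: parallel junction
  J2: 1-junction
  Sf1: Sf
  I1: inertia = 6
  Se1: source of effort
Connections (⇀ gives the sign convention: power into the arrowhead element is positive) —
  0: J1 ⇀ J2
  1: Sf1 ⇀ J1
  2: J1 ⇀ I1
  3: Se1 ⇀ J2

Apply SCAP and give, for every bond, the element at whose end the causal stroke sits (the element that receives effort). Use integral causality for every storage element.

#0 stroke→J1
#1 stroke→Sf1
#2 stroke→I1
#3 stroke→J2

bond 1 stroke at Sf1  (Sf1: flow source, stroke at near end)
bond 3 stroke at J2  (Se1: effort source, stroke at far end)
bond 0 stroke at J1  (J2 needs exactly one f-in)
bond 2 stroke at I1  (J1 effort already set via bond 0)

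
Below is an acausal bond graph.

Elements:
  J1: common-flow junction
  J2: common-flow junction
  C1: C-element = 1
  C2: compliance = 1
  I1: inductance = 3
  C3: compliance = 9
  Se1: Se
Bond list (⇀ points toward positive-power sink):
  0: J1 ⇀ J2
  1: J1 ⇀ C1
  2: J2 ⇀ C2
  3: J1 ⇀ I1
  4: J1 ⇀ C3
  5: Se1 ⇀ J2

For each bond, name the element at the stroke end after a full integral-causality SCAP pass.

bond 0 stroke→J1
bond 1 stroke→J1
bond 2 stroke→J2
bond 3 stroke→I1
bond 4 stroke→J1
bond 5 stroke→J2

#5 →J2  (Se1: effort source, stroke at far end)
#1 →J1  (C1 outputs effort q/C1)
#2 →J2  (C2 outputs effort q/C2)
#0 →J1  (closing 1-jn rule on J2)
#3 →I1  (I1 outputs flow p/I1)
#4 →J1  (1-jn J1 has f-setter on 3)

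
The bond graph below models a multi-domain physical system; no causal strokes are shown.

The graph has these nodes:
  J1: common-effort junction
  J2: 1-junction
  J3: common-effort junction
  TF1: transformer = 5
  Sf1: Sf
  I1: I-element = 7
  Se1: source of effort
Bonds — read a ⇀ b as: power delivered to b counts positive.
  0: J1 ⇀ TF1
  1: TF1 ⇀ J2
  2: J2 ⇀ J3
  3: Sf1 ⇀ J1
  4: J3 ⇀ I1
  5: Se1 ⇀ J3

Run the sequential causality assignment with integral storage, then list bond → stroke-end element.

β0 |J1
β1 |TF1
β2 |J2
β3 |Sf1
β4 |I1
β5 |J3

#3 stroke→Sf1  (Sf1 fixes flow; stroke at Sf1)
#5 stroke→J3  (source Se1 imposes e)
#0 stroke→J1  (closing 0-jn rule on J1)
#2 stroke→J2  (J3: bond 5 brought effort, rest push out)
#4 stroke→I1  (0-jn J3 has e-setter on 5)
#1 stroke→TF1  (through TF1, causality passes straight; one stroke at TF1)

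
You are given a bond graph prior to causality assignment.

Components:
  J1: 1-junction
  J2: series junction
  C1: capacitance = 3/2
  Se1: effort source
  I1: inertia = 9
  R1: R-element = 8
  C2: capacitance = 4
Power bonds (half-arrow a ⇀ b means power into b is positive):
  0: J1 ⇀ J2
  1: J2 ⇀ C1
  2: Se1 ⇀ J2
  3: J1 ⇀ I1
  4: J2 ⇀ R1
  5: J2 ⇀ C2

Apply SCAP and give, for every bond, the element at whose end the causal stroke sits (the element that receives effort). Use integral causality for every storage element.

bond 2 |J2  (Se1 fixes effort; stroke away)
bond 1 |J2  (C1 integral (e out))
bond 3 |I1  (I1: I, integral causality)
bond 0 |J1  (1-jn J1 has f-setter on 3)
bond 4 |J2  (J2: bond 0 brought flow, rest push out)
bond 5 |J2  (J2 flow already set via bond 0)

#0 |J1
#1 |J2
#2 |J2
#3 |I1
#4 |J2
#5 |J2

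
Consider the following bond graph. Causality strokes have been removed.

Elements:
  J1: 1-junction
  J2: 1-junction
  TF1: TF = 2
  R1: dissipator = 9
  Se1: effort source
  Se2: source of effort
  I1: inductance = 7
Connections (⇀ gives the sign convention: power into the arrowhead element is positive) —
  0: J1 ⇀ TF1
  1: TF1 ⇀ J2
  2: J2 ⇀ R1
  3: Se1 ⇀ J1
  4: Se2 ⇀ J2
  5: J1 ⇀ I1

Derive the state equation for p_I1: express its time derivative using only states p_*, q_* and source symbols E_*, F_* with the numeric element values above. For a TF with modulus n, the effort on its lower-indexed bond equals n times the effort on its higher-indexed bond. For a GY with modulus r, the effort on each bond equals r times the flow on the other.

dp_I1/dt = E_Se1 + 2*E_Se2 - 36*p_I1/7

b3 stroke→J1  (Se1 fixes effort; stroke away)
b4 stroke→J2  (Se2: effort source, stroke at far end)
b5 stroke→I1  (I1 integral (f out))
b0 stroke→J1  (1-jn J1 has f-setter on 5)
b1 stroke→TF1  (TF TF1: opposite of bond 0)
b2 stroke→J2  (J2: bond 1 brought flow, rest push out)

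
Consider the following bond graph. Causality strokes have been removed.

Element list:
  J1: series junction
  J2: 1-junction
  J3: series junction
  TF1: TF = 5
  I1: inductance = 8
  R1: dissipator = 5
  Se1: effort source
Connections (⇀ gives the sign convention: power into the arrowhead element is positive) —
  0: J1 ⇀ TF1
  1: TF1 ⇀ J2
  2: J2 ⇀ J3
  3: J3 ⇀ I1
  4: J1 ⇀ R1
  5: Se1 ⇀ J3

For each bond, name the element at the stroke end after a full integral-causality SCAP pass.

bond 0 →TF1
bond 1 →J2
bond 2 →J3
bond 3 →I1
bond 4 →J1
bond 5 →J3

β5 stroke at J3  (Se1 (Se) sets effort on bond)
β3 stroke at I1  (I1 outputs flow p/I1)
β2 stroke at J3  (J3 flow already set via bond 3)
β1 stroke at J2  (J2 flow already set via bond 2)
β0 stroke at TF1  (TF TF1: opposite of bond 1)
β4 stroke at J1  (J1: bond 0 brought flow, rest push out)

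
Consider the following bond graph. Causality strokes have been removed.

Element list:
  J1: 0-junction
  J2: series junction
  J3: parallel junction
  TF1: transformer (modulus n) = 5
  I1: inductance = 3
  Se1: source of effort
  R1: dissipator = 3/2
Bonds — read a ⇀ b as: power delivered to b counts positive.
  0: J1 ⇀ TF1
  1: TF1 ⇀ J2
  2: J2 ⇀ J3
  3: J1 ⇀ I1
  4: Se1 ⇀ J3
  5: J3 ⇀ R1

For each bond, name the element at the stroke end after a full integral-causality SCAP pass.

#4 →J3  (source Se1 imposes e)
#2 →J2  (J3: bond 4 brought effort, rest push out)
#5 →R1  (J3: bond 4 brought effort, rest push out)
#1 →TF1  (J2 needs exactly one f-in)
#0 →J1  (TF TF1: opposite of bond 1)
#3 →I1  (0-jn J1 has e-setter on 0)

bond 0 stroke→J1
bond 1 stroke→TF1
bond 2 stroke→J2
bond 3 stroke→I1
bond 4 stroke→J3
bond 5 stroke→R1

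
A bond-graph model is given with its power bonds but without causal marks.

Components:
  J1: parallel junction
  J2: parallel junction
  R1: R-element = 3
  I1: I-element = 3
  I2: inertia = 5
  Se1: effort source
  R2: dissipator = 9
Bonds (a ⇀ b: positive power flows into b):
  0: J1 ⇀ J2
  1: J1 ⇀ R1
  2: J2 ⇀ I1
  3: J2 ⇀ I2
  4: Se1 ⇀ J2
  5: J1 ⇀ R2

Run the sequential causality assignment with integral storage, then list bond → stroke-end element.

bond 4 |J2  (Se1: effort source, stroke at far end)
bond 0 |J1  (J2: bond 4 brought effort, rest push out)
bond 2 |I1  (J2: bond 4 brought effort, rest push out)
bond 3 |I2  (0-jn J2 has e-setter on 4)
bond 1 |R1  (J1 effort already set via bond 0)
bond 5 |R2  (J1: bond 0 brought effort, rest push out)

b0 stroke at J1
b1 stroke at R1
b2 stroke at I1
b3 stroke at I2
b4 stroke at J2
b5 stroke at R2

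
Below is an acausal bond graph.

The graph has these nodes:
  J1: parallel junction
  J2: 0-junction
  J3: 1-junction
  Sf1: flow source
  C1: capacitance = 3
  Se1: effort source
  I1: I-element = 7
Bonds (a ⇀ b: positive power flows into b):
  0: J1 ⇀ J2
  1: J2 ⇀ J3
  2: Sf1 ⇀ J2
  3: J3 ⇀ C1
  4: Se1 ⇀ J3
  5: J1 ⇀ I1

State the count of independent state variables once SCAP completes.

2  (C1, I1 all integral)

bond 2 stroke→Sf1  (Sf1 fixes flow; stroke at Sf1)
bond 4 stroke→J3  (Se1 (Se) sets effort on bond)
bond 3 stroke→J3  (C1: C, integral causality)
bond 1 stroke→J2  (closing 1-jn rule on J3)
bond 0 stroke→J1  (common-e at J2 fixed by 1)
bond 5 stroke→I1  (common-e at J1 fixed by 0)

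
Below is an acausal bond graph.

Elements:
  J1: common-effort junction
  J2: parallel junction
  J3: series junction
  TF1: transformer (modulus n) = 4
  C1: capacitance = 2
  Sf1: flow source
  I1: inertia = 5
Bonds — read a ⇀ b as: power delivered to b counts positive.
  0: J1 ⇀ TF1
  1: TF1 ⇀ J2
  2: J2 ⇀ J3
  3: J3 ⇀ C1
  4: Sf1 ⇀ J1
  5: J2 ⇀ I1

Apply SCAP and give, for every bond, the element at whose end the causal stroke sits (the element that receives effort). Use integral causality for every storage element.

bond 4 →Sf1  (source Sf1 imposes f)
bond 0 →J1  (only one effort-in slot at J1)
bond 1 →TF1  (through TF1, causality passes straight; one stroke at TF1)
bond 3 →J3  (prefer integral on C1)
bond 2 →J2  (J3 needs exactly one f-in)
bond 5 →I1  (J2 effort already set via bond 2)

#0 |J1
#1 |TF1
#2 |J2
#3 |J3
#4 |Sf1
#5 |I1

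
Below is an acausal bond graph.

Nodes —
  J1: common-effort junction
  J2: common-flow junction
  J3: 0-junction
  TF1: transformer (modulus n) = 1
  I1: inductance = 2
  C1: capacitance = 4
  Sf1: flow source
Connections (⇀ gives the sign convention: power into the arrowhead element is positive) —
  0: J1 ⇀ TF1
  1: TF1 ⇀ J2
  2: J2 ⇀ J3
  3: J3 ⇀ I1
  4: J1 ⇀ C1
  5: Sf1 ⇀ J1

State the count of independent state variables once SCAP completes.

2  (C1, I1 all integral)

#5 |Sf1  (source Sf1 imposes f)
#3 |I1  (prefer integral on I1)
#2 |J3  (only one effort-in slot at J3)
#1 |J2  (J2: bond 2 brought flow, rest push out)
#0 |TF1  (TF TF1: opposite of bond 1)
#4 |J1  (closing 0-jn rule on J1)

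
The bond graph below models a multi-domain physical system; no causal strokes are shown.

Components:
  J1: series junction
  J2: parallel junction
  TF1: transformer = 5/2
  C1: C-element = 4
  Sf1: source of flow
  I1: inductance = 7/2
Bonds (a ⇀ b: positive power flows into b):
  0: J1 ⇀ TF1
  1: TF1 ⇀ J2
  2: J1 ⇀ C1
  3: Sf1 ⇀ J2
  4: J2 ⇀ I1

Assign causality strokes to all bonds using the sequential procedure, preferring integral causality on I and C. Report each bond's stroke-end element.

b0 |TF1
b1 |J2
b2 |J1
b3 |Sf1
b4 |I1

bond 3 →Sf1  (Sf1 (Sf) sets flow on bond)
bond 2 →J1  (C1 outputs effort q/C1)
bond 0 →TF1  (only one flow-in slot at J1)
bond 1 →J2  (TF1: transformer flips bond 0)
bond 4 →I1  (J2 effort already set via bond 1)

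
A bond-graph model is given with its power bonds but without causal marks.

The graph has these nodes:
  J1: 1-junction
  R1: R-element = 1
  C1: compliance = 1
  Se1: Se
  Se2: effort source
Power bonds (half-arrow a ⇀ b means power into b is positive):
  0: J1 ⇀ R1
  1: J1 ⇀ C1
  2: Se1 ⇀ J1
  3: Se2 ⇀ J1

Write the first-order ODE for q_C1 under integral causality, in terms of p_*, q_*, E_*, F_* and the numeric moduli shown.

dq_C1/dt = E_Se1 + E_Se2 - q_C1

#2 →J1  (Se1 fixes effort; stroke away)
#3 →J1  (source Se2 imposes e)
#1 →J1  (C1: C, integral causality)
#0 →R1  (only one flow-in slot at J1)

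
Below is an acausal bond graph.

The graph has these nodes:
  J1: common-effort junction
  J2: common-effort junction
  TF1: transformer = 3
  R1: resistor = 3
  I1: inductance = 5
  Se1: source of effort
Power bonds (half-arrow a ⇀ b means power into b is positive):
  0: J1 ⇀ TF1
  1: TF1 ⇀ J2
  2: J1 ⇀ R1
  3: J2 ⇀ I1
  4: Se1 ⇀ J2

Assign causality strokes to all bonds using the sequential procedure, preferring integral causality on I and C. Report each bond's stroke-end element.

β0 stroke→J1
β1 stroke→TF1
β2 stroke→R1
β3 stroke→I1
β4 stroke→J2

β4 stroke at J2  (Se1 (Se) sets effort on bond)
β1 stroke at TF1  (J2: bond 4 brought effort, rest push out)
β3 stroke at I1  (J2 effort already set via bond 4)
β0 stroke at J1  (TF1: transformer flips bond 1)
β2 stroke at R1  (common-e at J1 fixed by 0)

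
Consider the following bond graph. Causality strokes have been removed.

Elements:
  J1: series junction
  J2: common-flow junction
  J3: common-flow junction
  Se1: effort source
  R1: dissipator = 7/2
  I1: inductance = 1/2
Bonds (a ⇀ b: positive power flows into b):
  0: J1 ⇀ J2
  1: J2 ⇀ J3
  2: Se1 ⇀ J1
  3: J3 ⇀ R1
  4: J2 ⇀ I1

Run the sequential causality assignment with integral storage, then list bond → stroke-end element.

#0 stroke at J2
#1 stroke at J2
#2 stroke at J1
#3 stroke at J3
#4 stroke at I1

bond 2 →J1  (Se1: effort source, stroke at far end)
bond 0 →J2  (only one flow-in slot at J1)
bond 4 →I1  (prefer integral on I1)
bond 1 →J2  (J2: bond 4 brought flow, rest push out)
bond 3 →J3  (J3: bond 1 brought flow, rest push out)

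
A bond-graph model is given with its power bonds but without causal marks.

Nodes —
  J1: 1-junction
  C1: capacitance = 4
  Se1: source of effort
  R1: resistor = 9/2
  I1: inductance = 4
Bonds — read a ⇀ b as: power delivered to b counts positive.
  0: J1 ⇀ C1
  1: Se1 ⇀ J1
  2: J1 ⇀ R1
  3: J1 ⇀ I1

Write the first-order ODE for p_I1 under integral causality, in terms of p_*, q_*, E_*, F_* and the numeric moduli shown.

dp_I1/dt = E_Se1 - 9*p_I1/8 - q_C1/4

β1 stroke→J1  (Se1 (Se) sets effort on bond)
β0 stroke→J1  (C1: C, integral causality)
β3 stroke→I1  (I1 outputs flow p/I1)
β2 stroke→J1  (J1 flow already set via bond 3)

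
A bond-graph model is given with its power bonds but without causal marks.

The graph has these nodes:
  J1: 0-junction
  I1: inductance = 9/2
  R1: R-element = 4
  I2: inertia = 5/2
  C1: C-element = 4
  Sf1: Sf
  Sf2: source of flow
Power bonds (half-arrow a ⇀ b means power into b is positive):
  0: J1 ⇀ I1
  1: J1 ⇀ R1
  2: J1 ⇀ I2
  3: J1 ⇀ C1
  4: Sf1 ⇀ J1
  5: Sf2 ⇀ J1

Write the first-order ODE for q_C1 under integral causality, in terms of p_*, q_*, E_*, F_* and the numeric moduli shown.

dq_C1/dt = F_Sf1 + F_Sf2 - 2*p_I1/9 - 2*p_I2/5 - q_C1/16

β4 |Sf1  (Sf1: flow source, stroke at near end)
β5 |Sf2  (Sf2 fixes flow; stroke at Sf2)
β0 |I1  (I1 outputs flow p/I1)
β2 |I2  (I2 outputs flow p/I2)
β3 |J1  (prefer integral on C1)
β1 |R1  (J1 effort already set via bond 3)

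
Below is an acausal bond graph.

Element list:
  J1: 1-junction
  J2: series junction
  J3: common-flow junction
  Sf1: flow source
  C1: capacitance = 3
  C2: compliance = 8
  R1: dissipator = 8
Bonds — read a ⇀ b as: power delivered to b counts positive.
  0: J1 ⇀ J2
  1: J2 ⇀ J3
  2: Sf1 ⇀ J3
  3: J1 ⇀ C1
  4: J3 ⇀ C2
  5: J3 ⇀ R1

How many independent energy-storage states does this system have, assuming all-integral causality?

2  (C1, C2 all integral)

#2 stroke at Sf1  (source Sf1 imposes f)
#1 stroke at J3  (1-jn J3 has f-setter on 2)
#4 stroke at J3  (J3: bond 2 brought flow, rest push out)
#5 stroke at J3  (J3: bond 2 brought flow, rest push out)
#0 stroke at J2  (1-jn J2 has f-setter on 1)
#3 stroke at J1  (common-f at J1 fixed by 0)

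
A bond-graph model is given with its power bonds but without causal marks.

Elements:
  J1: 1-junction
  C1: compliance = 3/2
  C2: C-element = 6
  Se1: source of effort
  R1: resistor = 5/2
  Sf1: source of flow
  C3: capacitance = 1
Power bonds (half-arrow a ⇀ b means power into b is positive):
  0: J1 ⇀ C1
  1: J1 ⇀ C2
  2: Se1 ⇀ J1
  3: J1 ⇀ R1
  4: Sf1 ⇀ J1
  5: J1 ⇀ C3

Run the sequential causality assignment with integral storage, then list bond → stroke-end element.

β0 stroke→J1
β1 stroke→J1
β2 stroke→J1
β3 stroke→J1
β4 stroke→Sf1
β5 stroke→J1

b2 stroke→J1  (source Se1 imposes e)
b4 stroke→Sf1  (Sf1: flow source, stroke at near end)
b0 stroke→J1  (J1: bond 4 brought flow, rest push out)
b1 stroke→J1  (J1: bond 4 brought flow, rest push out)
b3 stroke→J1  (1-jn J1 has f-setter on 4)
b5 stroke→J1  (J1: bond 4 brought flow, rest push out)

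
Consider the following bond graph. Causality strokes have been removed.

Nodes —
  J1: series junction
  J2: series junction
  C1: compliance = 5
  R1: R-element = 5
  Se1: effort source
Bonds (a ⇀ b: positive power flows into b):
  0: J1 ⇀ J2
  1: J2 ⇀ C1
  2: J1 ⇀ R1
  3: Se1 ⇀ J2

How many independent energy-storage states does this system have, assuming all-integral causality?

β3 →J2  (Se1 (Se) sets effort on bond)
β1 →J2  (prefer integral on C1)
β0 →J1  (J2: last free bond brings flow in)
β2 →R1  (J1 needs exactly one f-in)

1  (C1 all integral)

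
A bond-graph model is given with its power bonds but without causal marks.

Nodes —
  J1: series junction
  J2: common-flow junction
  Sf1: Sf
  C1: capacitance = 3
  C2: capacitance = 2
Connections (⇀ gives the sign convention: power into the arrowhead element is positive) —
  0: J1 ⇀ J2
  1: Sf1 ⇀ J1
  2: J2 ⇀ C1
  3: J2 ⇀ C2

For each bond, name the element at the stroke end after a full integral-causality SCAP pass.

bond 0 stroke→J1
bond 1 stroke→Sf1
bond 2 stroke→J2
bond 3 stroke→J2

b1 stroke→Sf1  (Sf1: flow source, stroke at near end)
b0 stroke→J1  (J1 flow already set via bond 1)
b2 stroke→J2  (J2: bond 0 brought flow, rest push out)
b3 stroke→J2  (J2 flow already set via bond 0)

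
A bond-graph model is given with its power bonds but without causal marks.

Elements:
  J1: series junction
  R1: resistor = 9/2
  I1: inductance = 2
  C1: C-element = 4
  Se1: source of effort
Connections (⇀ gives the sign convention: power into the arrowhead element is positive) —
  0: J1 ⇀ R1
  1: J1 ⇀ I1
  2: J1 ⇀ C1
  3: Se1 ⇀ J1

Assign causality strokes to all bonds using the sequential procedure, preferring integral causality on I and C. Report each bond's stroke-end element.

b3 stroke→J1  (Se1 fixes effort; stroke away)
b1 stroke→I1  (I1: I, integral causality)
b0 stroke→J1  (J1 flow already set via bond 1)
b2 stroke→J1  (J1: bond 1 brought flow, rest push out)

#0 stroke→J1
#1 stroke→I1
#2 stroke→J1
#3 stroke→J1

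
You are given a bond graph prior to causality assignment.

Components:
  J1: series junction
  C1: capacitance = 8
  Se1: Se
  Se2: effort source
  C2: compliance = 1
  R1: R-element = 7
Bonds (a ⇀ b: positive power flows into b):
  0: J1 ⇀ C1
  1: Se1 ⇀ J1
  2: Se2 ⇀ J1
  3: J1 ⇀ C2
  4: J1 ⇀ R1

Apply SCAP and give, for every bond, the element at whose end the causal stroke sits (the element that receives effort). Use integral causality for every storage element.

b1 stroke at J1  (Se1 fixes effort; stroke away)
b2 stroke at J1  (Se2: effort source, stroke at far end)
b0 stroke at J1  (C1 outputs effort q/C1)
b3 stroke at J1  (C2 integral (e out))
b4 stroke at R1  (J1: last free bond brings flow in)

#0 |J1
#1 |J1
#2 |J1
#3 |J1
#4 |R1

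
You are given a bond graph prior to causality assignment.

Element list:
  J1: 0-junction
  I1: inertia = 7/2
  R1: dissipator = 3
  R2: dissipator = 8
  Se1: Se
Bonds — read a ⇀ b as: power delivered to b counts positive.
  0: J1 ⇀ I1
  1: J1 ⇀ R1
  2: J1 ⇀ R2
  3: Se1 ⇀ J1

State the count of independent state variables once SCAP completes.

β3 stroke at J1  (Se1 (Se) sets effort on bond)
β0 stroke at I1  (J1 effort already set via bond 3)
β1 stroke at R1  (common-e at J1 fixed by 3)
β2 stroke at R2  (0-jn J1 has e-setter on 3)

1  (I1 all integral)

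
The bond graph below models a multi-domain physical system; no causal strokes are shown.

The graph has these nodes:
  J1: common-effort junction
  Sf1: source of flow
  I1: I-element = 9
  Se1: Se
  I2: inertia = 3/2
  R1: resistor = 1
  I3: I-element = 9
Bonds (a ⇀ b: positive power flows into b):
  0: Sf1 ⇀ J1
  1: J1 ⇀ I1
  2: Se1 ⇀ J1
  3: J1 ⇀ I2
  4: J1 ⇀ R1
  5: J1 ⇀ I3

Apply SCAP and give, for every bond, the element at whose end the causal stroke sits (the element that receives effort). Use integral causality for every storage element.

bond 0 stroke→Sf1
bond 1 stroke→I1
bond 2 stroke→J1
bond 3 stroke→I2
bond 4 stroke→R1
bond 5 stroke→I3

#0 →Sf1  (source Sf1 imposes f)
#2 →J1  (Se1 fixes effort; stroke away)
#1 →I1  (common-e at J1 fixed by 2)
#3 →I2  (J1 effort already set via bond 2)
#4 →R1  (J1: bond 2 brought effort, rest push out)
#5 →I3  (J1 effort already set via bond 2)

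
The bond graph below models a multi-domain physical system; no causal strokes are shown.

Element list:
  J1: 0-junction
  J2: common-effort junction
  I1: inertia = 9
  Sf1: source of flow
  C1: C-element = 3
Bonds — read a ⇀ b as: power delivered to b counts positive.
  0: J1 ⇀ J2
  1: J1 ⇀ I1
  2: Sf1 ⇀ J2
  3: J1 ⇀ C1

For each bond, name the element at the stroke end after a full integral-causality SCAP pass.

bond 2 |Sf1  (Sf1: flow source, stroke at near end)
bond 0 |J2  (J2: last free bond brings effort in)
bond 1 |I1  (prefer integral on I1)
bond 3 |J1  (J1: last free bond brings effort in)

bond 0 |J2
bond 1 |I1
bond 2 |Sf1
bond 3 |J1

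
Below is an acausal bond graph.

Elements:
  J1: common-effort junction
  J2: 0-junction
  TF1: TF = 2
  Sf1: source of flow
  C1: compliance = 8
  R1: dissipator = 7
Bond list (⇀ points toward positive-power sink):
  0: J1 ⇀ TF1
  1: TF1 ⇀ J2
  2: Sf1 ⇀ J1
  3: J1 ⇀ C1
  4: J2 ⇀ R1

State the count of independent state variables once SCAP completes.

#2 |Sf1  (Sf1 (Sf) sets flow on bond)
#3 |J1  (C1 integral (e out))
#0 |TF1  (J1: bond 3 brought effort, rest push out)
#1 |J2  (through TF1, causality passes straight; one stroke at TF1)
#4 |R1  (J2: bond 1 brought effort, rest push out)

1  (C1 all integral)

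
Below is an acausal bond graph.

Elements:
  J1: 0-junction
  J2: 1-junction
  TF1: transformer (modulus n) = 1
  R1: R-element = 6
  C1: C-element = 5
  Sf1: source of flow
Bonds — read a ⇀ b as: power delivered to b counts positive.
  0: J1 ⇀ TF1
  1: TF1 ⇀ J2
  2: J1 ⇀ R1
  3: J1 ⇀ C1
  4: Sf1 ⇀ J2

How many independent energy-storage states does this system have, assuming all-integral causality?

bond 4 |Sf1  (Sf1 fixes flow; stroke at Sf1)
bond 1 |J2  (J2: bond 4 brought flow, rest push out)
bond 0 |TF1  (TF1: transformer flips bond 1)
bond 3 |J1  (C1 integral (e out))
bond 2 |R1  (J1 effort already set via bond 3)

1  (C1 all integral)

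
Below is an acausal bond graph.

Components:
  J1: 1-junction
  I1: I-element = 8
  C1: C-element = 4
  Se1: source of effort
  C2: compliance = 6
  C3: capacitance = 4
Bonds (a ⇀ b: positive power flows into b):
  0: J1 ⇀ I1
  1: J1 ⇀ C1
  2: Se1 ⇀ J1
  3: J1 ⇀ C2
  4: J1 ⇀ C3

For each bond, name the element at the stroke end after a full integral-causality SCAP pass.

β2 stroke at J1  (source Se1 imposes e)
β0 stroke at I1  (I1: I, integral causality)
β1 stroke at J1  (J1: bond 0 brought flow, rest push out)
β3 stroke at J1  (1-jn J1 has f-setter on 0)
β4 stroke at J1  (common-f at J1 fixed by 0)

β0 stroke at I1
β1 stroke at J1
β2 stroke at J1
β3 stroke at J1
β4 stroke at J1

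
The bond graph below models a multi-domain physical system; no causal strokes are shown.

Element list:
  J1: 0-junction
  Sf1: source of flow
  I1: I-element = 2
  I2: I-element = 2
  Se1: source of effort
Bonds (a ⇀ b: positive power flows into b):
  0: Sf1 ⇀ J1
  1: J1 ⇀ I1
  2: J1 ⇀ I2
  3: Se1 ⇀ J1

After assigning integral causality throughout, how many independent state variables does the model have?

2  (I1, I2 all integral)

b0 |Sf1  (source Sf1 imposes f)
b3 |J1  (Se1: effort source, stroke at far end)
b1 |I1  (0-jn J1 has e-setter on 3)
b2 |I2  (common-e at J1 fixed by 3)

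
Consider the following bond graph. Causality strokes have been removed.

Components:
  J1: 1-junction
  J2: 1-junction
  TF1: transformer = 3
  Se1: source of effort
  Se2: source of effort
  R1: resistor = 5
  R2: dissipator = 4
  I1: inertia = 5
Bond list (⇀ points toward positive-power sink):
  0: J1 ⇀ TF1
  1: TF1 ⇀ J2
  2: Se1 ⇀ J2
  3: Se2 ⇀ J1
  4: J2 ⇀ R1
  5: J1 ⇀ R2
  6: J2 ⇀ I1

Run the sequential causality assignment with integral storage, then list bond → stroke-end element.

bond 2 stroke→J2  (source Se1 imposes e)
bond 3 stroke→J1  (Se2 (Se) sets effort on bond)
bond 6 stroke→I1  (I1: I, integral causality)
bond 1 stroke→J2  (J2: bond 6 brought flow, rest push out)
bond 4 stroke→J2  (1-jn J2 has f-setter on 6)
bond 0 stroke→TF1  (through TF1, causality passes straight; one stroke at TF1)
bond 5 stroke→J1  (common-f at J1 fixed by 0)

b0 stroke at TF1
b1 stroke at J2
b2 stroke at J2
b3 stroke at J1
b4 stroke at J2
b5 stroke at J1
b6 stroke at I1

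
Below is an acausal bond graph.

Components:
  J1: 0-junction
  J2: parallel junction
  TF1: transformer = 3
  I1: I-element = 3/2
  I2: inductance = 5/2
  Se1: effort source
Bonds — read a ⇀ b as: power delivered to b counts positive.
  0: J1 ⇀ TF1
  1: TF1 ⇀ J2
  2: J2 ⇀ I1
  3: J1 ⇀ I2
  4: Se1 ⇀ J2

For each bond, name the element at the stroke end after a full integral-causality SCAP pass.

#4 |J2  (Se1 (Se) sets effort on bond)
#1 |TF1  (0-jn J2 has e-setter on 4)
#2 |I1  (J2: bond 4 brought effort, rest push out)
#0 |J1  (TF TF1: opposite of bond 1)
#3 |I2  (J1 effort already set via bond 0)

β0 stroke→J1
β1 stroke→TF1
β2 stroke→I1
β3 stroke→I2
β4 stroke→J2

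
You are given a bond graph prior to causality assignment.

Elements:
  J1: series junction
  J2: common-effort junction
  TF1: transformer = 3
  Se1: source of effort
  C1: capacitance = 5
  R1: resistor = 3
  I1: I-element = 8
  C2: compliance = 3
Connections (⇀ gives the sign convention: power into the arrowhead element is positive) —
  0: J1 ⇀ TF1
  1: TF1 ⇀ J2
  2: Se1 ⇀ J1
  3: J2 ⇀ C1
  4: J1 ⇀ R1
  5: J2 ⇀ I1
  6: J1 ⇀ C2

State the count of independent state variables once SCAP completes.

3  (C1, C2, I1 all integral)

#2 stroke→J1  (source Se1 imposes e)
#3 stroke→J2  (C1: C, integral causality)
#1 stroke→TF1  (J2: bond 3 brought effort, rest push out)
#5 stroke→I1  (0-jn J2 has e-setter on 3)
#0 stroke→J1  (TF TF1: opposite of bond 1)
#6 stroke→J1  (C2 integral (e out))
#4 stroke→R1  (closing 1-jn rule on J1)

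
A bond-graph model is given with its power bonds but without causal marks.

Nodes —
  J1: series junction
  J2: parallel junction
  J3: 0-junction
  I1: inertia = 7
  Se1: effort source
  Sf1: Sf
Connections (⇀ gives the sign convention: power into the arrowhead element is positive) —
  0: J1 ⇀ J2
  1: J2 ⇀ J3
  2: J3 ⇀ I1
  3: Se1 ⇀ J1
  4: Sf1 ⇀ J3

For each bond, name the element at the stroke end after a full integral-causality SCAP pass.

b3 stroke at J1  (Se1 (Se) sets effort on bond)
b4 stroke at Sf1  (Sf1 (Sf) sets flow on bond)
b0 stroke at J2  (J1 needs exactly one f-in)
b1 stroke at J3  (J2 effort already set via bond 0)
b2 stroke at I1  (0-jn J3 has e-setter on 1)

bond 0 stroke→J2
bond 1 stroke→J3
bond 2 stroke→I1
bond 3 stroke→J1
bond 4 stroke→Sf1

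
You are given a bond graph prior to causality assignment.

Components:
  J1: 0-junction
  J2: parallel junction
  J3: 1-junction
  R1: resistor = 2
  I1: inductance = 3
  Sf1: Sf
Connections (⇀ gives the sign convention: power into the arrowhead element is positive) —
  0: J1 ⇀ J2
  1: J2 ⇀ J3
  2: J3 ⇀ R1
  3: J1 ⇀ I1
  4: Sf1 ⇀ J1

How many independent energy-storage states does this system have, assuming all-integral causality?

1  (I1 all integral)

#4 |Sf1  (source Sf1 imposes f)
#3 |I1  (I1 outputs flow p/I1)
#0 |J1  (J1: last free bond brings effort in)
#1 |J2  (closing 0-jn rule on J2)
#2 |J3  (common-f at J3 fixed by 1)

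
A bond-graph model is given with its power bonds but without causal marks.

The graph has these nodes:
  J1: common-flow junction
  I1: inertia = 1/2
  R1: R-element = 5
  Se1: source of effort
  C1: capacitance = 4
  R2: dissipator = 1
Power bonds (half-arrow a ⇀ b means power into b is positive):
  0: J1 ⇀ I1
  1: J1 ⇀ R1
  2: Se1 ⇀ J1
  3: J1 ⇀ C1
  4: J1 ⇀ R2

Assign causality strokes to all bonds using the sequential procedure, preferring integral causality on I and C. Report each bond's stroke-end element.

#2 stroke at J1  (Se1: effort source, stroke at far end)
#0 stroke at I1  (I1 integral (f out))
#1 stroke at J1  (common-f at J1 fixed by 0)
#3 stroke at J1  (1-jn J1 has f-setter on 0)
#4 stroke at J1  (J1: bond 0 brought flow, rest push out)

β0 |I1
β1 |J1
β2 |J1
β3 |J1
β4 |J1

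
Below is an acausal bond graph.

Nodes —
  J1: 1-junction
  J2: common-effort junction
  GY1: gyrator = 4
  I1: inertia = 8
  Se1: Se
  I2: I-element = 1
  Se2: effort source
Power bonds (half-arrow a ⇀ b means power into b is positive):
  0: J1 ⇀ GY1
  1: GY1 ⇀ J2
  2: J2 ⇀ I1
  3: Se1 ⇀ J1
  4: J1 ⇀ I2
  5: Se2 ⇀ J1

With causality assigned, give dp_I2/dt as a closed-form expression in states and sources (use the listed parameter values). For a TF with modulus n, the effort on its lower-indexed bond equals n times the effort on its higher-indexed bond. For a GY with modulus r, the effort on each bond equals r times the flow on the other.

dp_I2/dt = E_Se1 + E_Se2 - p_I1/2

#3 |J1  (Se1: effort source, stroke at far end)
#5 |J1  (Se2: effort source, stroke at far end)
#2 |I1  (I1 integral (f out))
#1 |J2  (only one effort-in slot at J2)
#0 |J1  (GY1 both-in/both-out from 1)
#4 |I2  (J1: last free bond brings flow in)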